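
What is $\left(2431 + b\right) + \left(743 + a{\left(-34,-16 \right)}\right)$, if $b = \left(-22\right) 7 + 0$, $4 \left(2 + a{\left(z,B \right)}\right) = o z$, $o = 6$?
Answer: $2967$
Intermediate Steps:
$a{\left(z,B \right)} = -2 + \frac{3 z}{2}$ ($a{\left(z,B \right)} = -2 + \frac{6 z}{4} = -2 + \frac{3 z}{2}$)
$b = -154$ ($b = -154 + 0 = -154$)
$\left(2431 + b\right) + \left(743 + a{\left(-34,-16 \right)}\right) = \left(2431 - 154\right) + \left(743 + \left(-2 + \frac{3}{2} \left(-34\right)\right)\right) = 2277 + \left(743 - 53\right) = 2277 + 690 = 2967$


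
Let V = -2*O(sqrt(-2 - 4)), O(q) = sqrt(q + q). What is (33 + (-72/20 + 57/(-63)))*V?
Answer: -5984*2**(3/4)*3**(1/4)*sqrt(I)/105 ≈ -89.195 - 89.195*I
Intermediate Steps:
O(q) = sqrt(2)*sqrt(q) (O(q) = sqrt(2*q) = sqrt(2)*sqrt(q))
V = -2*2**(3/4)*3**(1/4)*sqrt(I) (V = -2*sqrt(2)*sqrt(sqrt(-2 - 4)) = -2*sqrt(2)*sqrt(sqrt(-6)) = -2*sqrt(2)*sqrt(I*sqrt(6)) = -2*sqrt(2)*6**(1/4)*sqrt(I) = -2*2**(3/4)*3**(1/4)*sqrt(I) ≈ -3.1302 - 3.1302*I)
(33 + (-72/20 + 57/(-63)))*V = (33 + (-72/20 + 57/(-63)))*(-2*2**(3/4)*3**(1/4)*sqrt(I)) = (33 + (-72*1/20 + 57*(-1/63)))*(-2*2**(3/4)*3**(1/4)*sqrt(I)) = (33 + (-18/5 - 19/21))*(-2*2**(3/4)*3**(1/4)*sqrt(I)) = (33 - 473/105)*(-2*2**(3/4)*3**(1/4)*sqrt(I)) = 2992*(-2*2**(3/4)*3**(1/4)*sqrt(I))/105 = -5984*2**(3/4)*3**(1/4)*sqrt(I)/105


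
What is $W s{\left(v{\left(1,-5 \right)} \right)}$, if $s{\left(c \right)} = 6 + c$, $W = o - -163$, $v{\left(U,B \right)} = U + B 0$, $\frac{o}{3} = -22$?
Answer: $679$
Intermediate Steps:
$o = -66$ ($o = 3 \left(-22\right) = -66$)
$v{\left(U,B \right)} = U$ ($v{\left(U,B \right)} = U + 0 = U$)
$W = 97$ ($W = -66 - -163 = -66 + 163 = 97$)
$W s{\left(v{\left(1,-5 \right)} \right)} = 97 \left(6 + 1\right) = 97 \cdot 7 = 679$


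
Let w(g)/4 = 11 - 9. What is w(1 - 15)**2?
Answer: 64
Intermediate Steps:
w(g) = 8 (w(g) = 4*(11 - 9) = 4*2 = 8)
w(1 - 15)**2 = 8**2 = 64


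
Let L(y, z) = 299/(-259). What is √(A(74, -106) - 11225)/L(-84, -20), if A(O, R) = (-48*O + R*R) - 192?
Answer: -259*I*√3733/299 ≈ -52.925*I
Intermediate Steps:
A(O, R) = -192 + R² - 48*O (A(O, R) = (-48*O + R²) - 192 = (R² - 48*O) - 192 = -192 + R² - 48*O)
L(y, z) = -299/259 (L(y, z) = 299*(-1/259) = -299/259)
√(A(74, -106) - 11225)/L(-84, -20) = √((-192 + (-106)² - 48*74) - 11225)/(-299/259) = √((-192 + 11236 - 3552) - 11225)*(-259/299) = √(7492 - 11225)*(-259/299) = √(-3733)*(-259/299) = (I*√3733)*(-259/299) = -259*I*√3733/299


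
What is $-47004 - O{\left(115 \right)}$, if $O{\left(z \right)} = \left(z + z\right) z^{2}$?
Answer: $-3088754$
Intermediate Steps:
$O{\left(z \right)} = 2 z^{3}$ ($O{\left(z \right)} = 2 z z^{2} = 2 z^{3}$)
$-47004 - O{\left(115 \right)} = -47004 - 2 \cdot 115^{3} = -47004 - 2 \cdot 1520875 = -47004 - 3041750 = -3088754$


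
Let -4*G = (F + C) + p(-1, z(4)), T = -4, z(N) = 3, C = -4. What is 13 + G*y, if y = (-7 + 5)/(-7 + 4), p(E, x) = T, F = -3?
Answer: 89/6 ≈ 14.833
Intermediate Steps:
p(E, x) = -4
G = 11/4 (G = -((-3 - 4) - 4)/4 = -(-7 - 4)/4 = -¼*(-11) = 11/4 ≈ 2.7500)
y = ⅔ (y = -2/(-3) = -2*(-⅓) = ⅔ ≈ 0.66667)
13 + G*y = 13 + (11/4)*(⅔) = 13 + 11/6 = 89/6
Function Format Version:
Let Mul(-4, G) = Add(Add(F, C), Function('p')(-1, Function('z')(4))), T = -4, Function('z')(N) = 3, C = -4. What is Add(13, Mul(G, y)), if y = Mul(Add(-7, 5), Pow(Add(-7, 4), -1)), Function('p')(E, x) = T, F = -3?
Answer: Rational(89, 6) ≈ 14.833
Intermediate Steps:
Function('p')(E, x) = -4
G = Rational(11, 4) (G = Mul(Rational(-1, 4), Add(Add(-3, -4), -4)) = Mul(Rational(-1, 4), Add(-7, -4)) = Mul(Rational(-1, 4), -11) = Rational(11, 4) ≈ 2.7500)
y = Rational(2, 3) (y = Mul(-2, Pow(-3, -1)) = Mul(-2, Rational(-1, 3)) = Rational(2, 3) ≈ 0.66667)
Add(13, Mul(G, y)) = Add(13, Mul(Rational(11, 4), Rational(2, 3))) = Add(13, Rational(11, 6)) = Rational(89, 6)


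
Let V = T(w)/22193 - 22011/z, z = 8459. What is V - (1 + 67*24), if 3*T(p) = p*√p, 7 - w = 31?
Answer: -1239322/769 - 16*I*√6/22193 ≈ -1611.6 - 0.001766*I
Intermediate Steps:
w = -24 (w = 7 - 1*31 = 7 - 31 = -24)
T(p) = p^(3/2)/3 (T(p) = (p*√p)/3 = p^(3/2)/3)
V = -2001/769 - 16*I*√6/22193 (V = ((-24)^(3/2)/3)/22193 - 22011/8459 = ((-48*I*√6)/3)*(1/22193) - 22011*1/8459 = -16*I*√6*(1/22193) - 2001/769 = -16*I*√6/22193 - 2001/769 = -2001/769 - 16*I*√6/22193 ≈ -2.6021 - 0.001766*I)
V - (1 + 67*24) = (-2001/769 - 16*I*√6/22193) - (1 + 67*24) = (-2001/769 - 16*I*√6/22193) - (1 + 1608) = (-2001/769 - 16*I*√6/22193) - 1*1609 = (-2001/769 - 16*I*√6/22193) - 1609 = -1239322/769 - 16*I*√6/22193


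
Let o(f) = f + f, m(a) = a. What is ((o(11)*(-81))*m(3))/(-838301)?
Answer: 5346/838301 ≈ 0.0063772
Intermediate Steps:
o(f) = 2*f
((o(11)*(-81))*m(3))/(-838301) = (((2*11)*(-81))*3)/(-838301) = ((22*(-81))*3)*(-1/838301) = -1782*3*(-1/838301) = -5346*(-1/838301) = 5346/838301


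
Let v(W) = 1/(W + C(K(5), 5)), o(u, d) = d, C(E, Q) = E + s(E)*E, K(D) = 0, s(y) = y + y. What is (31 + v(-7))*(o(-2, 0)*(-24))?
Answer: 0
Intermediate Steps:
s(y) = 2*y
C(E, Q) = E + 2*E**2 (C(E, Q) = E + (2*E)*E = E + 2*E**2)
v(W) = 1/W (v(W) = 1/(W + 0*(1 + 2*0)) = 1/(W + 0*(1 + 0)) = 1/(W + 0*1) = 1/(W + 0) = 1/W)
(31 + v(-7))*(o(-2, 0)*(-24)) = (31 + 1/(-7))*(0*(-24)) = (31 - 1/7)*0 = (216/7)*0 = 0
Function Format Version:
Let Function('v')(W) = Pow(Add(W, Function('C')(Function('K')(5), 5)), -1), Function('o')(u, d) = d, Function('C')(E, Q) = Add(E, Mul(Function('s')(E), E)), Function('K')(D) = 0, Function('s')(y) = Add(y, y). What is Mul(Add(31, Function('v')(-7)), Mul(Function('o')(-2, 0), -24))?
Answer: 0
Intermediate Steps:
Function('s')(y) = Mul(2, y)
Function('C')(E, Q) = Add(E, Mul(2, Pow(E, 2))) (Function('C')(E, Q) = Add(E, Mul(Mul(2, E), E)) = Add(E, Mul(2, Pow(E, 2))))
Function('v')(W) = Pow(W, -1) (Function('v')(W) = Pow(Add(W, Mul(0, Add(1, Mul(2, 0)))), -1) = Pow(Add(W, Mul(0, Add(1, 0))), -1) = Pow(Add(W, Mul(0, 1)), -1) = Pow(Add(W, 0), -1) = Pow(W, -1))
Mul(Add(31, Function('v')(-7)), Mul(Function('o')(-2, 0), -24)) = Mul(Add(31, Pow(-7, -1)), Mul(0, -24)) = Mul(Add(31, Rational(-1, 7)), 0) = Mul(Rational(216, 7), 0) = 0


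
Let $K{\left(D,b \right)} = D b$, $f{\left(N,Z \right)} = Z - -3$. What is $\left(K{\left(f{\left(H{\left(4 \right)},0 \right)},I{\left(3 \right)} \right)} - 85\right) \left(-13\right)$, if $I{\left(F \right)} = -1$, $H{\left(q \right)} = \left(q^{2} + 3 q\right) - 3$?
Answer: $1144$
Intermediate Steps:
$H{\left(q \right)} = -3 + q^{2} + 3 q$
$f{\left(N,Z \right)} = 3 + Z$ ($f{\left(N,Z \right)} = Z + 3 = 3 + Z$)
$\left(K{\left(f{\left(H{\left(4 \right)},0 \right)},I{\left(3 \right)} \right)} - 85\right) \left(-13\right) = \left(\left(3 + 0\right) \left(-1\right) - 85\right) \left(-13\right) = \left(3 \left(-1\right) - 85\right) \left(-13\right) = \left(-3 - 85\right) \left(-13\right) = \left(-88\right) \left(-13\right) = 1144$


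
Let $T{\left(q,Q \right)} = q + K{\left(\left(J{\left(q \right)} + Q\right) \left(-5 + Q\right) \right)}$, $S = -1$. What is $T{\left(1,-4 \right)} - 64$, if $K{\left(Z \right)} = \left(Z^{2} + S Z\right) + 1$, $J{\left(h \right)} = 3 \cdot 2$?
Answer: $280$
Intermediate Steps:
$J{\left(h \right)} = 6$
$K{\left(Z \right)} = 1 + Z^{2} - Z$ ($K{\left(Z \right)} = \left(Z^{2} - Z\right) + 1 = 1 + Z^{2} - Z$)
$T{\left(q,Q \right)} = 1 + q + \left(-5 + Q\right)^{2} \left(6 + Q\right)^{2} - \left(-5 + Q\right) \left(6 + Q\right)$ ($T{\left(q,Q \right)} = q + \left(1 + \left(\left(6 + Q\right) \left(-5 + Q\right)\right)^{2} - \left(6 + Q\right) \left(-5 + Q\right)\right) = q + \left(1 + \left(\left(-5 + Q\right) \left(6 + Q\right)\right)^{2} - \left(-5 + Q\right) \left(6 + Q\right)\right) = q + \left(1 + \left(-5 + Q\right)^{2} \left(6 + Q\right)^{2} - \left(-5 + Q\right) \left(6 + Q\right)\right) = 1 + q + \left(-5 + Q\right)^{2} \left(6 + Q\right)^{2} - \left(-5 + Q\right) \left(6 + Q\right)$)
$T{\left(1,-4 \right)} - 64 = \left(31 + 1 + \left(-30 - 4 + \left(-4\right)^{2}\right)^{2} - -4 - \left(-4\right)^{2}\right) - 64 = \left(31 + 1 + \left(-30 - 4 + 16\right)^{2} + 4 - 16\right) - 64 = \left(31 + 1 + \left(-18\right)^{2} + 4 - 16\right) - 64 = \left(31 + 1 + 324 + 4 - 16\right) - 64 = 344 - 64 = 280$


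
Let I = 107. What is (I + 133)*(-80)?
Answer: -19200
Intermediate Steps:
(I + 133)*(-80) = (107 + 133)*(-80) = 240*(-80) = -19200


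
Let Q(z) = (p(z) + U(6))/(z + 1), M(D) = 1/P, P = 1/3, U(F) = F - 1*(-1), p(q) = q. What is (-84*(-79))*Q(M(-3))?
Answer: 16590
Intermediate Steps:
U(F) = 1 + F (U(F) = F + 1 = 1 + F)
P = ⅓ ≈ 0.33333
M(D) = 3 (M(D) = 1/(⅓) = 3)
Q(z) = (7 + z)/(1 + z) (Q(z) = (z + (1 + 6))/(z + 1) = (z + 7)/(1 + z) = (7 + z)/(1 + z))
(-84*(-79))*Q(M(-3)) = (-84*(-79))*((7 + 3)/(1 + 3)) = 6636*(10/4) = 6636*((¼)*10) = 6636*(5/2) = 16590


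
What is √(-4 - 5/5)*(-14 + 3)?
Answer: -11*I*√5 ≈ -24.597*I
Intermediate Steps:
√(-4 - 5/5)*(-14 + 3) = √(-4 - 5*⅕)*(-11) = √(-4 - 1)*(-11) = √(-5)*(-11) = (I*√5)*(-11) = -11*I*√5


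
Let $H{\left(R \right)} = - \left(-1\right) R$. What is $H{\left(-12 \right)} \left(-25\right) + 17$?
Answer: $317$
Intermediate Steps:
$H{\left(R \right)} = R$
$H{\left(-12 \right)} \left(-25\right) + 17 = \left(-12\right) \left(-25\right) + 17 = 300 + 17 = 317$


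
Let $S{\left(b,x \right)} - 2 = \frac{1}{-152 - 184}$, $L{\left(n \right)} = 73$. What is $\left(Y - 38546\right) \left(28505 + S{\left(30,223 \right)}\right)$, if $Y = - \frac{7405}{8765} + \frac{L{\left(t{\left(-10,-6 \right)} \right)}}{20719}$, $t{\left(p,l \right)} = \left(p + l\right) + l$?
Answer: $- \frac{1117503788718826941}{1016971396} \approx -1.0989 \cdot 10^{9}$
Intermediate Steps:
$t{\left(p,l \right)} = p + 2 l$ ($t{\left(p,l \right)} = \left(l + p\right) + l = p + 2 l$)
$S{\left(b,x \right)} = \frac{671}{336}$ ($S{\left(b,x \right)} = 2 + \frac{1}{-152 - 184} = 2 + \frac{1}{-336} = 2 - \frac{1}{336} = \frac{671}{336}$)
$Y = - \frac{30556870}{36320407}$ ($Y = - \frac{7405}{8765} + \frac{73}{20719} = \left(-7405\right) \frac{1}{8765} + 73 \cdot \frac{1}{20719} = - \frac{1481}{1753} + \frac{73}{20719} = - \frac{30556870}{36320407} \approx -0.84131$)
$\left(Y - 38546\right) \left(28505 + S{\left(30,223 \right)}\right) = \left(- \frac{30556870}{36320407} - 38546\right) \left(28505 + \frac{671}{336}\right) = \left(- \frac{1400036965092}{36320407}\right) \frac{9578351}{336} = - \frac{1117503788718826941}{1016971396}$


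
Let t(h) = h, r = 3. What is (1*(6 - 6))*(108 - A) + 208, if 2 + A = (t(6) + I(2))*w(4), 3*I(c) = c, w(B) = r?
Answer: 208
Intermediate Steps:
w(B) = 3
I(c) = c/3
A = 18 (A = -2 + (6 + (⅓)*2)*3 = -2 + (6 + ⅔)*3 = -2 + (20/3)*3 = -2 + 20 = 18)
(1*(6 - 6))*(108 - A) + 208 = (1*(6 - 6))*(108 - 1*18) + 208 = (1*0)*(108 - 18) + 208 = 0*90 + 208 = 0 + 208 = 208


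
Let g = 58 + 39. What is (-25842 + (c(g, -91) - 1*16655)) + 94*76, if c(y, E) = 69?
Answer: -35284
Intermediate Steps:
g = 97
(-25842 + (c(g, -91) - 1*16655)) + 94*76 = (-25842 + (69 - 1*16655)) + 94*76 = (-25842 + (69 - 16655)) + 7144 = (-25842 - 16586) + 7144 = -42428 + 7144 = -35284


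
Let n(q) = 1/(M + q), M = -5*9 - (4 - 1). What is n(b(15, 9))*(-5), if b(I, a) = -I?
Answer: 5/63 ≈ 0.079365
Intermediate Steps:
M = -48 (M = -45 - 1*3 = -45 - 3 = -48)
n(q) = 1/(-48 + q)
n(b(15, 9))*(-5) = -5/(-48 - 1*15) = -5/(-48 - 15) = -5/(-63) = -1/63*(-5) = 5/63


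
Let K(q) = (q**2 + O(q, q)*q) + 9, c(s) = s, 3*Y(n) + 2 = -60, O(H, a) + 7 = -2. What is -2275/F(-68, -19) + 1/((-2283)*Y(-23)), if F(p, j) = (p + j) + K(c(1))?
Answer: 26834784/1014413 ≈ 26.454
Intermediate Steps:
O(H, a) = -9 (O(H, a) = -7 - 2 = -9)
Y(n) = -62/3 (Y(n) = -2/3 + (1/3)*(-60) = -2/3 - 20 = -62/3)
K(q) = 9 + q**2 - 9*q (K(q) = (q**2 - 9*q) + 9 = 9 + q**2 - 9*q)
F(p, j) = 1 + j + p (F(p, j) = (p + j) + (9 + 1**2 - 9*1) = (j + p) + (9 + 1 - 9) = (j + p) + 1 = 1 + j + p)
-2275/F(-68, -19) + 1/((-2283)*Y(-23)) = -2275/(1 - 19 - 68) + 1/((-2283)*(-62/3)) = -2275/(-86) - 1/2283*(-3/62) = -2275*(-1/86) + 1/47182 = 2275/86 + 1/47182 = 26834784/1014413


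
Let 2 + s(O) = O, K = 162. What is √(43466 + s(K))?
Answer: √43626 ≈ 208.87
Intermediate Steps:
s(O) = -2 + O
√(43466 + s(K)) = √(43466 + (-2 + 162)) = √(43466 + 160) = √43626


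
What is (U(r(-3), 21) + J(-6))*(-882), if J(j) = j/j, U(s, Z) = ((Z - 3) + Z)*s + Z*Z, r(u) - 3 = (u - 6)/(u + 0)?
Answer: -596232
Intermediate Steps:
r(u) = 3 + (-6 + u)/u (r(u) = 3 + (u - 6)/(u + 0) = 3 + (-6 + u)/u)
U(s, Z) = Z**2 + s*(-3 + 2*Z) (U(s, Z) = ((-3 + Z) + Z)*s + Z**2 = (-3 + 2*Z)*s + Z**2 = s*(-3 + 2*Z) + Z**2 = Z**2 + s*(-3 + 2*Z))
J(j) = 1
(U(r(-3), 21) + J(-6))*(-882) = ((21**2 - 3*(4 - 6/(-3)) + 2*21*(4 - 6/(-3))) + 1)*(-882) = ((441 - 3*(4 - 6*(-1/3)) + 2*21*(4 - 6*(-1/3))) + 1)*(-882) = ((441 - 3*(4 + 2) + 2*21*(4 + 2)) + 1)*(-882) = ((441 - 3*6 + 2*21*6) + 1)*(-882) = ((441 - 18 + 252) + 1)*(-882) = (675 + 1)*(-882) = 676*(-882) = -596232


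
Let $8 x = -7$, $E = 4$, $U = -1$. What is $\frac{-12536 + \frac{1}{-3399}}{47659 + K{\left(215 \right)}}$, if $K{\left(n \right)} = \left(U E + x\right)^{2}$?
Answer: $- \frac{2727031360}{10372718103} \approx -0.2629$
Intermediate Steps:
$x = - \frac{7}{8}$ ($x = \frac{1}{8} \left(-7\right) = - \frac{7}{8} \approx -0.875$)
$K{\left(n \right)} = \frac{1521}{64}$ ($K{\left(n \right)} = \left(\left(-1\right) 4 - \frac{7}{8}\right)^{2} = \left(-4 - \frac{7}{8}\right)^{2} = \left(- \frac{39}{8}\right)^{2} = \frac{1521}{64}$)
$\frac{-12536 + \frac{1}{-3399}}{47659 + K{\left(215 \right)}} = \frac{-12536 + \frac{1}{-3399}}{47659 + \frac{1521}{64}} = \frac{-12536 - \frac{1}{3399}}{\frac{3051697}{64}} = \left(- \frac{42609865}{3399}\right) \frac{64}{3051697} = - \frac{2727031360}{10372718103}$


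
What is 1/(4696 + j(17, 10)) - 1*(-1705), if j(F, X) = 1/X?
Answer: 80068515/46961 ≈ 1705.0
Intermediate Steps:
1/(4696 + j(17, 10)) - 1*(-1705) = 1/(4696 + 1/10) - 1*(-1705) = 1/(4696 + 1/10) + 1705 = 1/(46961/10) + 1705 = 10/46961 + 1705 = 80068515/46961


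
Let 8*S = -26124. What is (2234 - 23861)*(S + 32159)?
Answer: -1249759449/2 ≈ -6.2488e+8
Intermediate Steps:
S = -6531/2 (S = (1/8)*(-26124) = -6531/2 ≈ -3265.5)
(2234 - 23861)*(S + 32159) = (2234 - 23861)*(-6531/2 + 32159) = -21627*57787/2 = -1249759449/2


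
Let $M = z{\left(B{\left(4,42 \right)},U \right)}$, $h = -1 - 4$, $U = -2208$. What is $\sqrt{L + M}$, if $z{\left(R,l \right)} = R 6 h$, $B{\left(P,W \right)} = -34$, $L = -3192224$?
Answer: $2 i \sqrt{797801} \approx 1786.4 i$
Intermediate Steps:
$h = -5$
$z{\left(R,l \right)} = - 30 R$ ($z{\left(R,l \right)} = R 6 \left(-5\right) = 6 R \left(-5\right) = - 30 R$)
$M = 1020$ ($M = \left(-30\right) \left(-34\right) = 1020$)
$\sqrt{L + M} = \sqrt{-3192224 + 1020} = \sqrt{-3191204} = 2 i \sqrt{797801}$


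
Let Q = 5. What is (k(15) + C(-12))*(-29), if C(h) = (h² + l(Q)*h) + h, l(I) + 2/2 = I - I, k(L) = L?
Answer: -4611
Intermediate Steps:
l(I) = -1 (l(I) = -1 + (I - I) = -1 + 0 = -1)
C(h) = h² (C(h) = (h² - h) + h = h²)
(k(15) + C(-12))*(-29) = (15 + (-12)²)*(-29) = (15 + 144)*(-29) = 159*(-29) = -4611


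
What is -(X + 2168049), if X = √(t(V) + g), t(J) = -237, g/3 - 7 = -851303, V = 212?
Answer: -2168049 - 35*I*√2085 ≈ -2.168e+6 - 1598.2*I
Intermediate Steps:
g = -2553888 (g = 21 + 3*(-851303) = 21 - 2553909 = -2553888)
X = 35*I*√2085 (X = √(-237 - 2553888) = √(-2554125) = 35*I*√2085 ≈ 1598.2*I)
-(X + 2168049) = -(35*I*√2085 + 2168049) = -(2168049 + 35*I*√2085) = -2168049 - 35*I*√2085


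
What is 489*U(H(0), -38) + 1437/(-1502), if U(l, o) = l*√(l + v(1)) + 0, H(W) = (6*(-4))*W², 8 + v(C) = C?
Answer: -1437/1502 ≈ -0.95672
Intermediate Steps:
v(C) = -8 + C
H(W) = -24*W²
U(l, o) = l*√(-7 + l) (U(l, o) = l*√(l + (-8 + 1)) + 0 = l*√(l - 7) + 0 = l*√(-7 + l) + 0 = l*√(-7 + l))
489*U(H(0), -38) + 1437/(-1502) = 489*((-24*0²)*√(-7 - 24*0²)) + 1437/(-1502) = 489*((-24*0)*√(-7 - 24*0)) + 1437*(-1/1502) = 489*(0*√(-7 + 0)) - 1437/1502 = 489*(0*√(-7)) - 1437/1502 = 489*(0*(I*√7)) - 1437/1502 = 489*0 - 1437/1502 = 0 - 1437/1502 = -1437/1502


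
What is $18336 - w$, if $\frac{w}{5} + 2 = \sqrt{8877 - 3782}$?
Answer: $18346 - 5 \sqrt{5095} \approx 17989.0$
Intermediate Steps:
$w = -10 + 5 \sqrt{5095}$ ($w = -10 + 5 \sqrt{8877 - 3782} = -10 + 5 \sqrt{5095} \approx 346.9$)
$18336 - w = 18336 - \left(-10 + 5 \sqrt{5095}\right) = 18336 + \left(10 - 5 \sqrt{5095}\right) = 18346 - 5 \sqrt{5095}$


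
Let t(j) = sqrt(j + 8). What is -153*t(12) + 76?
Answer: 76 - 306*sqrt(5) ≈ -608.24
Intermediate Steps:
t(j) = sqrt(8 + j)
-153*t(12) + 76 = -153*sqrt(8 + 12) + 76 = -306*sqrt(5) + 76 = 76 - 306*sqrt(5)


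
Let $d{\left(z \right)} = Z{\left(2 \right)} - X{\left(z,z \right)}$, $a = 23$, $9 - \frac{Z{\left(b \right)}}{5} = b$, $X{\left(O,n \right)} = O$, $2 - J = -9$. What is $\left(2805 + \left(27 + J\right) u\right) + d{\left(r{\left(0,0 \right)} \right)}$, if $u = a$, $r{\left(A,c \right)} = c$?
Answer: $3714$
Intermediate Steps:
$J = 11$ ($J = 2 - -9 = 2 + 9 = 11$)
$Z{\left(b \right)} = 45 - 5 b$
$u = 23$
$d{\left(z \right)} = 35 - z$ ($d{\left(z \right)} = \left(45 - 10\right) - z = 35 - z$)
$\left(2805 + \left(27 + J\right) u\right) + d{\left(r{\left(0,0 \right)} \right)} = \left(2805 + \left(27 + 11\right) 23\right) + \left(35 - 0\right) = \left(2805 + 38 \cdot 23\right) + \left(35 + 0\right) = \left(2805 + 874\right) + 35 = 3679 + 35 = 3714$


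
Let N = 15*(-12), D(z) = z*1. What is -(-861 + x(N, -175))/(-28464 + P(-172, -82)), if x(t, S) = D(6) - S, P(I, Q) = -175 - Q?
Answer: -680/28557 ≈ -0.023812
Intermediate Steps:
D(z) = z
N = -180
x(t, S) = 6 - S
-(-861 + x(N, -175))/(-28464 + P(-172, -82)) = -(-861 + (6 - 1*(-175)))/(-28464 + (-175 - 1*(-82))) = -(-861 + (6 + 175))/(-28464 + (-175 + 82)) = -(-861 + 181)/(-28464 - 93) = -(-680)/(-28557) = -(-680)*(-1)/28557 = -1*680/28557 = -680/28557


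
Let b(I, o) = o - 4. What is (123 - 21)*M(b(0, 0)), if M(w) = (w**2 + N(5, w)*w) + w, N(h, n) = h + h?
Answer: -2856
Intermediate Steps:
N(h, n) = 2*h
b(I, o) = -4 + o
M(w) = w**2 + 11*w (M(w) = (w**2 + (2*5)*w) + w = (w**2 + 10*w) + w = w**2 + 11*w)
(123 - 21)*M(b(0, 0)) = (123 - 21)*((-4 + 0)*(11 + (-4 + 0))) = 102*(-4*(11 - 4)) = 102*(-4*7) = 102*(-28) = -2856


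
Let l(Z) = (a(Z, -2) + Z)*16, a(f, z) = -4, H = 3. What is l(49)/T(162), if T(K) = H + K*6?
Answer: 48/65 ≈ 0.73846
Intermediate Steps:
T(K) = 3 + 6*K (T(K) = 3 + K*6 = 3 + 6*K)
l(Z) = -64 + 16*Z (l(Z) = (-4 + Z)*16 = -64 + 16*Z)
l(49)/T(162) = (-64 + 16*49)/(3 + 6*162) = (-64 + 784)/(3 + 972) = 720/975 = 720*(1/975) = 48/65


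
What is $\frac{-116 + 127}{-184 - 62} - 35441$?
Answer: $- \frac{8718497}{246} \approx -35441.0$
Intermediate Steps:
$\frac{-116 + 127}{-184 - 62} - 35441 = \frac{11}{-246} - 35441 = 11 \left(- \frac{1}{246}\right) - 35441 = - \frac{11}{246} - 35441 = - \frac{8718497}{246}$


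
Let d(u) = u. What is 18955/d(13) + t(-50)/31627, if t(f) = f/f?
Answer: 599489798/411151 ≈ 1458.1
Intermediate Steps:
t(f) = 1
18955/d(13) + t(-50)/31627 = 18955/13 + 1/31627 = 599489798/411151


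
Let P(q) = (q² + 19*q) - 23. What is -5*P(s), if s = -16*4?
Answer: -14285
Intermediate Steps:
s = -64
P(q) = -23 + q² + 19*q
-5*P(s) = -5*(-23 + (-64)² + 19*(-64)) = -5*(-23 + 4096 - 1216) = -5*2857 = -14285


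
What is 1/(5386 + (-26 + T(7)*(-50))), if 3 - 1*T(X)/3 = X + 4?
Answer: 1/6560 ≈ 0.00015244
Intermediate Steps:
T(X) = -3 - 3*X (T(X) = 9 - 3*(X + 4) = 9 - 3*(4 + X) = 9 + (-12 - 3*X) = -3 - 3*X)
1/(5386 + (-26 + T(7)*(-50))) = 1/(5386 + (-26 + (-3 - 3*7)*(-50))) = 1/(5386 + (-26 + (-3 - 21)*(-50))) = 1/(5386 + (-26 - 24*(-50))) = 1/(5386 + (-26 + 1200)) = 1/(5386 + 1174) = 1/6560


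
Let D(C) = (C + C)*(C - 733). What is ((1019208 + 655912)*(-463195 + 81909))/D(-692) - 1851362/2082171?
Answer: -3694127393102542/11406826795 ≈ -3.2385e+5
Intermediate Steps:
D(C) = 2*C*(-733 + C) (D(C) = (2*C)*(-733 + C) = 2*C*(-733 + C))
((1019208 + 655912)*(-463195 + 81909))/D(-692) - 1851362/2082171 = ((1019208 + 655912)*(-463195 + 81909))/((2*(-692)*(-733 - 692))) - 1851362/2082171 = (1675120*(-381286))/((2*(-692)*(-1425))) - 1851362*1/2082171 = -638699804320/1972200 - 1851362/2082171 = -638699804320*1/1972200 - 1851362/2082171 = -15967495108/49305 - 1851362/2082171 = -3694127393102542/11406826795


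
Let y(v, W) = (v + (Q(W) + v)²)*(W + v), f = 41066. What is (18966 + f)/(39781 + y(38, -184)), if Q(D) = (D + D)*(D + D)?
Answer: -8576/382727595513 ≈ -2.2408e-8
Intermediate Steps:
Q(D) = 4*D² (Q(D) = (2*D)*(2*D) = 4*D²)
y(v, W) = (W + v)*(v + (v + 4*W²)²) (y(v, W) = (v + (4*W² + v)²)*(W + v) = (v + (v + 4*W²)²)*(W + v) = (W + v)*(v + (v + 4*W²)²))
(18966 + f)/(39781 + y(38, -184)) = (18966 + 41066)/(39781 + (38² - 184*38 - 184*(38 + 4*(-184)²)² + 38*(38 + 4*(-184)²)²)) = 60032/(39781 + (1444 - 6992 - 184*(38 + 4*33856)² + 38*(38 + 4*33856)²)) = 60032/(39781 + (1444 - 6992 - 184*(38 + 135424)² + 38*(38 + 135424)²)) = 60032/(39781 + (1444 - 6992 - 184*135462² + 38*135462²)) = 60032/(39781 + (1444 - 6992 - 184*18349953444 + 38*18349953444)) = 60032/(39781 + (1444 - 6992 - 3376391433696 + 697298230872)) = 60032/(39781 - 2679093208372) = 60032/(-2679093168591) = 60032*(-1/2679093168591) = -8576/382727595513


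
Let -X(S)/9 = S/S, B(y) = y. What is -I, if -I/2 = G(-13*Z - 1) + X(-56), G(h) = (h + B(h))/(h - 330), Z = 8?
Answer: -494/29 ≈ -17.034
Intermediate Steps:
X(S) = -9 (X(S) = -9*S/S = -9*1 = -9)
G(h) = 2*h/(-330 + h) (G(h) = (h + h)/(h - 330) = (2*h)/(-330 + h) = 2*h/(-330 + h))
I = 494/29 (I = -2*(2*(-13*8 - 1)/(-330 + (-13*8 - 1)) - 9) = -2*(2*(-104 - 1)/(-330 + (-104 - 1)) - 9) = -2*(2*(-105)/(-330 - 105) - 9) = -2*(2*(-105)/(-435) - 9) = -2*(2*(-105)*(-1/435) - 9) = -2*(14/29 - 9) = -2*(-247/29) = 494/29 ≈ 17.034)
-I = -1*494/29 = -494/29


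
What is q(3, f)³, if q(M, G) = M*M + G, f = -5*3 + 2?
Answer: -64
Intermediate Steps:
f = -13 (f = -15 + 2 = -13)
q(M, G) = G + M² (q(M, G) = M² + G = G + M²)
q(3, f)³ = (-13 + 3²)³ = (-13 + 9)³ = (-4)³ = -64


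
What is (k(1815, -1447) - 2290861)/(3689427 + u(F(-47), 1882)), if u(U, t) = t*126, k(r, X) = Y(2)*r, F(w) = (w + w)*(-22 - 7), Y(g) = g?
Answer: -2287231/3926559 ≈ -0.58250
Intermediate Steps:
F(w) = -58*w (F(w) = (2*w)*(-29) = -58*w)
k(r, X) = 2*r
u(U, t) = 126*t
(k(1815, -1447) - 2290861)/(3689427 + u(F(-47), 1882)) = (2*1815 - 2290861)/(3689427 + 126*1882) = (3630 - 2290861)/(3689427 + 237132) = -2287231/3926559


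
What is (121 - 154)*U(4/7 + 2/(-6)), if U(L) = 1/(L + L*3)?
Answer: -693/20 ≈ -34.650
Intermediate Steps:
U(L) = 1/(4*L) (U(L) = 1/(L + 3*L) = 1/(4*L))
(121 - 154)*U(4/7 + 2/(-6)) = (121 - 154)*(1/(4*(4/7 + 2/(-6)))) = -33/(4*(4*(⅐) + 2*(-⅙))) = -33/(4*(4/7 - ⅓)) = -33/(4*5/21) = -33*21/(4*5) = -33*21/20 = -693/20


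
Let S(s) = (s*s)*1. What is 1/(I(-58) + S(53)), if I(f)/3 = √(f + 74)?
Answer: 1/2821 ≈ 0.00035448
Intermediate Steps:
S(s) = s² (S(s) = s²*1 = s²)
I(f) = 3*√(74 + f) (I(f) = 3*√(f + 74) = 3*√(74 + f))
1/(I(-58) + S(53)) = 1/(3*√(74 - 58) + 53²) = 1/(3*√16 + 2809) = 1/(3*4 + 2809) = 1/(12 + 2809) = 1/2821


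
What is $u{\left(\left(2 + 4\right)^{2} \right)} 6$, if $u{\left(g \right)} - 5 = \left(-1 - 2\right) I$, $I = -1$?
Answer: $48$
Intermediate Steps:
$u{\left(g \right)} = 8$ ($u{\left(g \right)} = 5 + \left(-1 - 2\right) \left(-1\right) = 5 - -3 = 5 + 3 = 8$)
$u{\left(\left(2 + 4\right)^{2} \right)} 6 = 8 \cdot 6 = 48$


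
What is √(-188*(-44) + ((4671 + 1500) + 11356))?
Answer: √25799 ≈ 160.62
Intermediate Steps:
√(-188*(-44) + ((4671 + 1500) + 11356)) = √(8272 + (6171 + 11356)) = √(8272 + 17527) = √25799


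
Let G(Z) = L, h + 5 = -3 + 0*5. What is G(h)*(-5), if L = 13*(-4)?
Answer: 260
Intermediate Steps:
h = -8 (h = -5 + (-3 + 0*5) = -5 + (-3 + 0) = -5 - 3 = -8)
L = -52
G(Z) = -52
G(h)*(-5) = -52*(-5) = 260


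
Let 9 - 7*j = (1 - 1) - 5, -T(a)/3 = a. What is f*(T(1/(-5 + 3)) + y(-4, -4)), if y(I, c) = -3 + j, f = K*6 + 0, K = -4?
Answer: -12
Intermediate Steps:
T(a) = -3*a
f = -24 (f = -4*6 + 0 = -24 + 0 = -24)
j = 2 (j = 9/7 - ((1 - 1) - 5)/7 = 9/7 - (0 - 5)/7 = 9/7 - 1/7*(-5) = 9/7 + 5/7 = 2)
y(I, c) = -1 (y(I, c) = -3 + 2 = -1)
f*(T(1/(-5 + 3)) + y(-4, -4)) = -24*(-3/(-5 + 3) - 1) = -24*(-3/(-2) - 1) = -24*(-3*(-1/2) - 1) = -24*(3/2 - 1) = -24*1/2 = -12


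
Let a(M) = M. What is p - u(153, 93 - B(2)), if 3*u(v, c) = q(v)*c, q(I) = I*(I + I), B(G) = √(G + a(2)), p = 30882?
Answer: -1389264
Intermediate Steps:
B(G) = √(2 + G) (B(G) = √(G + 2) = √(2 + G))
q(I) = 2*I² (q(I) = I*(2*I) = 2*I²)
u(v, c) = 2*c*v²/3 (u(v, c) = ((2*v²)*c)/3 = (2*c*v²)/3 = 2*c*v²/3)
p - u(153, 93 - B(2)) = 30882 - 2*(93 - √(2 + 2))*153²/3 = 30882 - 2*(93 - √4)*23409/3 = 30882 - 2*(93 - 1*2)*23409/3 = 30882 - 2*(93 - 2)*23409/3 = 30882 - 2*91*23409/3 = 30882 - 1*1420146 = 30882 - 1420146 = -1389264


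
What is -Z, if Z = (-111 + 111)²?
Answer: 0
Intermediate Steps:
Z = 0 (Z = 0² = 0)
-Z = -1*0 = 0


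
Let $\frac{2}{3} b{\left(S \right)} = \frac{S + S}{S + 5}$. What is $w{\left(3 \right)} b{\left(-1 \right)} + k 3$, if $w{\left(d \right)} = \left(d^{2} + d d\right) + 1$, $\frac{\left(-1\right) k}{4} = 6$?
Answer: $- \frac{345}{4} \approx -86.25$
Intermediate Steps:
$k = -24$ ($k = \left(-4\right) 6 = -24$)
$w{\left(d \right)} = 1 + 2 d^{2}$ ($w{\left(d \right)} = \left(d^{2} + d^{2}\right) + 1 = 2 d^{2} + 1 = 1 + 2 d^{2}$)
$b{\left(S \right)} = \frac{3 S}{5 + S}$ ($b{\left(S \right)} = \frac{3 \frac{S + S}{S + 5}}{2} = \frac{3 \frac{2 S}{5 + S}}{2} = \frac{3 S}{5 + S}$)
$w{\left(3 \right)} b{\left(-1 \right)} + k 3 = \left(1 + 2 \cdot 3^{2}\right) 3 \left(-1\right) \frac{1}{5 - 1} - 72 = \left(1 + 2 \cdot 9\right) 3 \left(-1\right) \frac{1}{4} - 72 = \left(1 + 18\right) 3 \left(-1\right) \frac{1}{4} - 72 = 19 \left(- \frac{3}{4}\right) - 72 = - \frac{57}{4} - 72 = - \frac{345}{4}$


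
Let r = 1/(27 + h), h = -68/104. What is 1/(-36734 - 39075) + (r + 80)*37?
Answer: 153783255973/51929165 ≈ 2961.4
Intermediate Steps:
h = -17/26 (h = -68*1/104 = -17/26 ≈ -0.65385)
r = 26/685 (r = 1/(27 - 17/26) = 1/(685/26) = 26/685 ≈ 0.037956)
1/(-36734 - 39075) + (r + 80)*37 = 1/(-36734 - 39075) + (26/685 + 80)*37 = 1/(-75809) + (54826/685)*37 = -1/75809 + 2028562/685 = 153783255973/51929165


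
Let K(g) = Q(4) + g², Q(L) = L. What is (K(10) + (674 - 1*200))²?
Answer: 334084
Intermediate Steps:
K(g) = 4 + g²
(K(10) + (674 - 1*200))² = ((4 + 10²) + (674 - 1*200))² = ((4 + 100) + (674 - 200))² = (104 + 474)² = 578² = 334084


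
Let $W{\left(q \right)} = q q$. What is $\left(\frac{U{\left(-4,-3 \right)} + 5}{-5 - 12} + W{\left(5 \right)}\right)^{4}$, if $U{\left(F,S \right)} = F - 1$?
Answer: $390625$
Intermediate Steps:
$U{\left(F,S \right)} = -1 + F$ ($U{\left(F,S \right)} = F - 1 = -1 + F$)
$W{\left(q \right)} = q^{2}$
$\left(\frac{U{\left(-4,-3 \right)} + 5}{-5 - 12} + W{\left(5 \right)}\right)^{4} = \left(\frac{\left(-1 - 4\right) + 5}{-5 - 12} + 5^{2}\right)^{4} = \left(\frac{-5 + 5}{-17} + 25\right)^{4} = \left(0 \left(- \frac{1}{17}\right) + 25\right)^{4} = \left(0 + 25\right)^{4} = 25^{4} = 390625$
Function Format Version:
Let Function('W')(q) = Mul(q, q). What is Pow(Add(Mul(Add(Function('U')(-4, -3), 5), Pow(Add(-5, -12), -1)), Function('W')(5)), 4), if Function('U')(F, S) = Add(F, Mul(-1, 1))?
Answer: 390625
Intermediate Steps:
Function('U')(F, S) = Add(-1, F) (Function('U')(F, S) = Add(F, -1) = Add(-1, F))
Function('W')(q) = Pow(q, 2)
Pow(Add(Mul(Add(Function('U')(-4, -3), 5), Pow(Add(-5, -12), -1)), Function('W')(5)), 4) = Pow(Add(Mul(Add(Add(-1, -4), 5), Pow(Add(-5, -12), -1)), Pow(5, 2)), 4) = Pow(Add(Mul(Add(-5, 5), Pow(-17, -1)), 25), 4) = Pow(Add(Mul(0, Rational(-1, 17)), 25), 4) = Pow(Add(0, 25), 4) = Pow(25, 4) = 390625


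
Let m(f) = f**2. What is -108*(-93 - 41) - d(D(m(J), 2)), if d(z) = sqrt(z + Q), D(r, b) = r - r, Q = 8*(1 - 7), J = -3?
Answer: 14472 - 4*I*sqrt(3) ≈ 14472.0 - 6.9282*I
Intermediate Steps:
Q = -48 (Q = 8*(-6) = -48)
D(r, b) = 0
d(z) = sqrt(-48 + z) (d(z) = sqrt(z - 48) = sqrt(-48 + z))
-108*(-93 - 41) - d(D(m(J), 2)) = -108*(-93 - 41) - sqrt(-48 + 0) = -108*(-134) - sqrt(-48) = 14472 - 4*I*sqrt(3)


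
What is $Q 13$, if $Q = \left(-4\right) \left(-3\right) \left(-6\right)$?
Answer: $-936$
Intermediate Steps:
$Q = -72$ ($Q = 12 \left(-6\right) = -72$)
$Q 13 = \left(-72\right) 13 = -936$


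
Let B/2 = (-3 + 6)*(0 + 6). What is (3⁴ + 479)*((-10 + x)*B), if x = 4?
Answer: -120960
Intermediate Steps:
B = 36 (B = 2*((-3 + 6)*(0 + 6)) = 2*(3*6) = 2*18 = 36)
(3⁴ + 479)*((-10 + x)*B) = (3⁴ + 479)*((-10 + 4)*36) = (81 + 479)*(-6*36) = 560*(-216) = -120960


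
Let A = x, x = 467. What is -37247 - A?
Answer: -37714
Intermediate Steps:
A = 467
-37247 - A = -37247 - 1*467 = -37247 - 467 = -37714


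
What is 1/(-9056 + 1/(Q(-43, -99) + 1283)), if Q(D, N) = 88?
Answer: -1371/12415775 ≈ -0.00011042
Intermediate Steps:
1/(-9056 + 1/(Q(-43, -99) + 1283)) = 1/(-9056 + 1/(88 + 1283)) = 1/(-9056 + 1/1371) = 1/(-12415775/1371) = -1371/12415775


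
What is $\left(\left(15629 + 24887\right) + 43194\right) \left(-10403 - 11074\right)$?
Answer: $-1797839670$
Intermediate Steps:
$\left(\left(15629 + 24887\right) + 43194\right) \left(-10403 - 11074\right) = \left(40516 + 43194\right) \left(-21477\right) = 83710 \left(-21477\right) = -1797839670$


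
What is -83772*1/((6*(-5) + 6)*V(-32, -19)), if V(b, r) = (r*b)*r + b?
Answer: -6981/23168 ≈ -0.30132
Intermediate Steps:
V(b, r) = b + b*r² (V(b, r) = (b*r)*r + b = b*r² + b = b + b*r²)
-83772*1/((6*(-5) + 6)*V(-32, -19)) = -83772*(-1/(32*(1 + (-19)²)*(6*(-5) + 6))) = -83772*(-1/(32*(1 + 361)*(-30 + 6))) = -83772/(-32*362*(-24)) = -83772/((-11584*(-24))) = -83772/278016 = -83772*1/278016 = -6981/23168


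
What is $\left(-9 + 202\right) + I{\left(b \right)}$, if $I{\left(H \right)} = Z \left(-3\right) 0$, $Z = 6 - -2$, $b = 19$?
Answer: $193$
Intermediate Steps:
$Z = 8$ ($Z = 6 + 2 = 8$)
$I{\left(H \right)} = 0$ ($I{\left(H \right)} = 8 \left(-3\right) 0 = \left(-24\right) 0 = 0$)
$\left(-9 + 202\right) + I{\left(b \right)} = \left(-9 + 202\right) + 0 = 193 + 0 = 193$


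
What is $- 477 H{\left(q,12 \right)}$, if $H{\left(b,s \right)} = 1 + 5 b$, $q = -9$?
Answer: $20988$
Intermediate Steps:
$- 477 H{\left(q,12 \right)} = - 477 \left(1 + 5 \left(-9\right)\right) = - 477 \left(1 - 45\right) = \left(-477\right) \left(-44\right) = 20988$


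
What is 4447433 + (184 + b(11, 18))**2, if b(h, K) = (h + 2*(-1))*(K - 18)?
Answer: 4481289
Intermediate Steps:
b(h, K) = (-18 + K)*(-2 + h) (b(h, K) = (h - 2)*(-18 + K) = (-2 + h)*(-18 + K) = (-18 + K)*(-2 + h))
4447433 + (184 + b(11, 18))**2 = 4447433 + (184 + (36 - 18*11 - 2*18 + 18*11))**2 = 4447433 + (184 + (36 - 198 - 36 + 198))**2 = 4447433 + (184 + 0)**2 = 4447433 + 184**2 = 4447433 + 33856 = 4481289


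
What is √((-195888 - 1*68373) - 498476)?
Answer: I*√762737 ≈ 873.35*I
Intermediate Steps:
√((-195888 - 1*68373) - 498476) = √((-195888 - 68373) - 498476) = √(-264261 - 498476) = √(-762737) = I*√762737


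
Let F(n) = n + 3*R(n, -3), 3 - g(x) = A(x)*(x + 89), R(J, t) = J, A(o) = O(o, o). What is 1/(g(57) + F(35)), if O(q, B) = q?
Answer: -1/8179 ≈ -0.00012226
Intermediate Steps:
A(o) = o
g(x) = 3 - x*(89 + x) (g(x) = 3 - x*(x + 89) = 3 - x*(89 + x))
F(n) = 4*n (F(n) = n + 3*n = 4*n)
1/(g(57) + F(35)) = 1/((3 - 1*57**2 - 89*57) + 4*35) = 1/((3 - 1*3249 - 5073) + 140) = 1/((3 - 3249 - 5073) + 140) = 1/(-8319 + 140) = 1/(-8179) = -1/8179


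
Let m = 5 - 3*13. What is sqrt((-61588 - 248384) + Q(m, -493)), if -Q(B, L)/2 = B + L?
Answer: I*sqrt(308918) ≈ 555.8*I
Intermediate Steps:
m = -34 (m = 5 - 39 = -34)
Q(B, L) = -2*B - 2*L (Q(B, L) = -2*(B + L) = -2*B - 2*L)
sqrt((-61588 - 248384) + Q(m, -493)) = sqrt((-61588 - 248384) + (-2*(-34) - 2*(-493))) = sqrt(-309972 + (68 + 986)) = sqrt(-309972 + 1054) = sqrt(-308918) = I*sqrt(308918)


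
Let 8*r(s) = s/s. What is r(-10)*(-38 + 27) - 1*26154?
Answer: -209243/8 ≈ -26155.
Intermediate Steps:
r(s) = 1/8 (r(s) = (s/s)/8 = (1/8)*1 = 1/8)
r(-10)*(-38 + 27) - 1*26154 = (-38 + 27)/8 - 1*26154 = (1/8)*(-11) - 26154 = -11/8 - 26154 = -209243/8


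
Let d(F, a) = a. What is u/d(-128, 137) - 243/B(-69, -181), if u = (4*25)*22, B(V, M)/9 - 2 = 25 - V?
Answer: 69167/4384 ≈ 15.777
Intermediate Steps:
B(V, M) = 243 - 9*V (B(V, M) = 18 + 9*(25 - V) = 18 + (225 - 9*V) = 243 - 9*V)
u = 2200 (u = 100*22 = 2200)
u/d(-128, 137) - 243/B(-69, -181) = 2200/137 - 243/(243 - 9*(-69)) = 2200*(1/137) - 243/(243 + 621) = 2200/137 - 243/864 = 2200/137 - 243*1/864 = 2200/137 - 9/32 = 69167/4384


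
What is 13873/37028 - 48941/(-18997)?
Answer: 2075732729/703420916 ≈ 2.9509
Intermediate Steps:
13873/37028 - 48941/(-18997) = 13873*(1/37028) - 48941*(-1/18997) = 13873/37028 + 48941/18997 = 2075732729/703420916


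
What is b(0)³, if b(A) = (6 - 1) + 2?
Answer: 343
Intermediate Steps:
b(A) = 7 (b(A) = 5 + 2 = 7)
b(0)³ = 7³ = 343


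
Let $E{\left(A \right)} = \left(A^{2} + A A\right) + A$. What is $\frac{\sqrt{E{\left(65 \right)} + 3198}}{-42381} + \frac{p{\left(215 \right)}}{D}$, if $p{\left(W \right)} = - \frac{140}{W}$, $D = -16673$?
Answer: $\frac{28}{716939} - \frac{\sqrt{11713}}{42381} \approx -0.0025146$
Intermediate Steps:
$E{\left(A \right)} = A + 2 A^{2}$ ($E{\left(A \right)} = \left(A^{2} + A^{2}\right) + A = 2 A^{2} + A = A + 2 A^{2}$)
$\frac{\sqrt{E{\left(65 \right)} + 3198}}{-42381} + \frac{p{\left(215 \right)}}{D} = \frac{\sqrt{65 \left(1 + 2 \cdot 65\right) + 3198}}{-42381} + \frac{\left(-140\right) \frac{1}{215}}{-16673} = \sqrt{65 \left(1 + 130\right) + 3198} \left(- \frac{1}{42381}\right) + \left(-140\right) \frac{1}{215} \left(- \frac{1}{16673}\right) = \sqrt{65 \cdot 131 + 3198} \left(- \frac{1}{42381}\right) - - \frac{28}{716939} = \sqrt{8515 + 3198} \left(- \frac{1}{42381}\right) + \frac{28}{716939} = \sqrt{11713} \left(- \frac{1}{42381}\right) + \frac{28}{716939} = - \frac{\sqrt{11713}}{42381} + \frac{28}{716939} = \frac{28}{716939} - \frac{\sqrt{11713}}{42381}$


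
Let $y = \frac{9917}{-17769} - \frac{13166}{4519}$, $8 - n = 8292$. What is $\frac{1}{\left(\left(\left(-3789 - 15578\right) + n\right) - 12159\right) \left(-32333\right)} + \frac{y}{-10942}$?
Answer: $\frac{29901357812869481}{94245141957256851855} \approx 0.00031727$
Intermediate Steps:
$n = -8284$ ($n = 8 - 8292 = -8284$)
$y = - \frac{278761577}{80298111}$ ($y = 9917 \left(- \frac{1}{17769}\right) - \frac{13166}{4519} = - \frac{9917}{17769} - \frac{13166}{4519} = - \frac{278761577}{80298111} \approx -3.4716$)
$\frac{1}{\left(\left(\left(-3789 - 15578\right) + n\right) - 12159\right) \left(-32333\right)} + \frac{y}{-10942} = \frac{1}{\left(\left(\left(-3789 - 15578\right) - 8284\right) - 12159\right) \left(-32333\right)} - \frac{278761577}{80298111 \left(-10942\right)} = \frac{1}{\left(-19367 - 8284\right) - 12159} \left(- \frac{1}{32333}\right) - - \frac{278761577}{878621930562} = \frac{1}{-27651 - 12159} \left(- \frac{1}{32333}\right) + \frac{278761577}{878621930562} = \frac{1}{-39810} \left(- \frac{1}{32333}\right) + \frac{278761577}{878621930562} = \left(- \frac{1}{39810}\right) \left(- \frac{1}{32333}\right) + \frac{278761577}{878621930562} = \frac{1}{1287176730} + \frac{278761577}{878621930562} = \frac{29901357812869481}{94245141957256851855}$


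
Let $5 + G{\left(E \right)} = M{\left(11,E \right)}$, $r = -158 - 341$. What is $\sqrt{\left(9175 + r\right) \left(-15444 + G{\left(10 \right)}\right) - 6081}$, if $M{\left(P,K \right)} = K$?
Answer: $i \sqrt{133954845} \approx 11574.0 i$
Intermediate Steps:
$r = -499$
$G{\left(E \right)} = -5 + E$
$\sqrt{\left(9175 + r\right) \left(-15444 + G{\left(10 \right)}\right) - 6081} = \sqrt{\left(9175 - 499\right) \left(-15444 + \left(-5 + 10\right)\right) - 6081} = \sqrt{8676 \left(-15444 + 5\right) - 6081} = \sqrt{8676 \left(-15439\right) - 6081} = \sqrt{-133948764 - 6081} = \sqrt{-133954845} = i \sqrt{133954845}$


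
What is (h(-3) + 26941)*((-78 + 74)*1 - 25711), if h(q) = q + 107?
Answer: -695462175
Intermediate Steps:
h(q) = 107 + q
(h(-3) + 26941)*((-78 + 74)*1 - 25711) = ((107 - 3) + 26941)*((-78 + 74)*1 - 25711) = (104 + 26941)*(-4*1 - 25711) = 27045*(-4 - 25711) = 27045*(-25715) = -695462175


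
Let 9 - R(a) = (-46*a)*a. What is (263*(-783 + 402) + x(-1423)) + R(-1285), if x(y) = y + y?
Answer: 75853310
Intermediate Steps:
R(a) = 9 + 46*a**2 (R(a) = 9 - (-46*a)*a = 9 - (-46)*a**2 = 9 + 46*a**2)
x(y) = 2*y
(263*(-783 + 402) + x(-1423)) + R(-1285) = (263*(-783 + 402) + 2*(-1423)) + (9 + 46*(-1285)**2) = (263*(-381) - 2846) + (9 + 46*1651225) = (-100203 - 2846) + (9 + 75956350) = -103049 + 75956359 = 75853310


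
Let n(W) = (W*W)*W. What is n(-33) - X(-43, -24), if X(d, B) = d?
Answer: -35894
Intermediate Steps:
n(W) = W³ (n(W) = W²*W = W³)
n(-33) - X(-43, -24) = (-33)³ - 1*(-43) = -35937 + 43 = -35894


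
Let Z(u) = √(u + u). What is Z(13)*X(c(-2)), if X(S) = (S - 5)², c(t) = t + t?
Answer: 81*√26 ≈ 413.02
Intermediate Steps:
c(t) = 2*t
Z(u) = √2*√u (Z(u) = √(2*u) = √2*√u)
X(S) = (-5 + S)²
Z(13)*X(c(-2)) = (√2*√13)*(-5 + 2*(-2))² = √26*(-5 - 4)² = √26*(-9)² = √26*81 = 81*√26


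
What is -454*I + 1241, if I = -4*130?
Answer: 237321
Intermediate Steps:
I = -520
-454*I + 1241 = -454*(-520) + 1241 = 236080 + 1241 = 237321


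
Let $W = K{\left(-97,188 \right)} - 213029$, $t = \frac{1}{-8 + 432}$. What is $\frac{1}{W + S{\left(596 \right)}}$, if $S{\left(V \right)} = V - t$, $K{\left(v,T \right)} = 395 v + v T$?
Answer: $- \frac{424}{114049217} \approx -3.7177 \cdot 10^{-6}$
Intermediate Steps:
$K{\left(v,T \right)} = 395 v + T v$
$t = \frac{1}{424} \approx 0.0023585$
$W = -269580$ ($W = - 97 \left(395 + 188\right) - 213029 = \left(-97\right) 583 - 213029 = -56551 - 213029 = -269580$)
$S{\left(V \right)} = - \frac{1}{424} + V$ ($S{\left(V \right)} = V - \frac{1}{424} = - \frac{1}{424} + V$)
$\frac{1}{W + S{\left(596 \right)}} = \frac{1}{-269580 + \left(- \frac{1}{424} + 596\right)} = \frac{1}{-269580 + \frac{252703}{424}} = \frac{1}{- \frac{114049217}{424}} = - \frac{424}{114049217}$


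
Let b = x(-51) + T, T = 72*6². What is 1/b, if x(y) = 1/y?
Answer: 51/132191 ≈ 0.00038581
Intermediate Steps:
T = 2592 (T = 72*36 = 2592)
b = 132191/51 (b = 1/(-51) + 2592 = -1/51 + 2592 = 132191/51 ≈ 2592.0)
1/b = 1/(132191/51) = 51/132191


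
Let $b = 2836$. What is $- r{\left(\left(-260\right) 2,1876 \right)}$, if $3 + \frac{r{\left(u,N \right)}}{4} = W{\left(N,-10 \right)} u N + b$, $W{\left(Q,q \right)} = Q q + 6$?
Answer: $-73179619652$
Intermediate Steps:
$W{\left(Q,q \right)} = 6 + Q q$
$r{\left(u,N \right)} = 11332 + 4 N u \left(6 - 10 N\right)$ ($r{\left(u,N \right)} = -12 + 4 \left(\left(6 + N \left(-10\right)\right) u N + 2836\right) = -12 + 4 \left(\left(6 - 10 N\right) u N + 2836\right) = -12 + 4 \left(u \left(6 - 10 N\right) N + 2836\right) = -12 + 4 \left(N u \left(6 - 10 N\right) + 2836\right) = -12 + 4 \left(2836 + N u \left(6 - 10 N\right)\right) = -12 + \left(11344 + 4 N u \left(6 - 10 N\right)\right) = 11332 + 4 N u \left(6 - 10 N\right)$)
$- r{\left(\left(-260\right) 2,1876 \right)} = - (11332 + 8 \cdot 1876 \left(\left(-260\right) 2\right) \left(3 - 9380\right)) = - (11332 + 8 \cdot 1876 \left(-520\right) \left(3 - 9380\right)) = - (11332 + 8 \cdot 1876 \left(-520\right) \left(-9377\right)) = - (11332 + 73179608320) = \left(-1\right) 73179619652 = -73179619652$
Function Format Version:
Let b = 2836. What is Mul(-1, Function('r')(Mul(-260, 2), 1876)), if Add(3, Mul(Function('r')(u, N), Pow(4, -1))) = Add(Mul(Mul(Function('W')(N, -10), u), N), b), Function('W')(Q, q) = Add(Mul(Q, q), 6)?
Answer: -73179619652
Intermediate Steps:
Function('W')(Q, q) = Add(6, Mul(Q, q))
Function('r')(u, N) = Add(11332, Mul(4, N, u, Add(6, Mul(-10, N)))) (Function('r')(u, N) = Add(-12, Mul(4, Add(Mul(Mul(Add(6, Mul(N, -10)), u), N), 2836))) = Add(-12, Mul(4, Add(Mul(Mul(Add(6, Mul(-10, N)), u), N), 2836))) = Add(-12, Mul(4, Add(Mul(Mul(u, Add(6, Mul(-10, N))), N), 2836))) = Add(-12, Mul(4, Add(Mul(N, u, Add(6, Mul(-10, N))), 2836))) = Add(-12, Mul(4, Add(2836, Mul(N, u, Add(6, Mul(-10, N)))))) = Add(-12, Add(11344, Mul(4, N, u, Add(6, Mul(-10, N))))) = Add(11332, Mul(4, N, u, Add(6, Mul(-10, N)))))
Mul(-1, Function('r')(Mul(-260, 2), 1876)) = Mul(-1, Add(11332, Mul(8, 1876, Mul(-260, 2), Add(3, Mul(-5, 1876))))) = Mul(-1, Add(11332, Mul(8, 1876, -520, Add(3, -9380)))) = Mul(-1, Add(11332, Mul(8, 1876, -520, -9377))) = Mul(-1, Add(11332, 73179608320)) = Mul(-1, 73179619652) = -73179619652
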